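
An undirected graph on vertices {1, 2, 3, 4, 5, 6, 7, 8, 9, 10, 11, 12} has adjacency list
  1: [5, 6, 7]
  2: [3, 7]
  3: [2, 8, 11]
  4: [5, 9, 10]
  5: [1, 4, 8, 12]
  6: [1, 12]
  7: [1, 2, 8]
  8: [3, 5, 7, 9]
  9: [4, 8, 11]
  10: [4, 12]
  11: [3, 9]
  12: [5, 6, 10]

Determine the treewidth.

3

A width-3 tree decomposition is:
Bags: B1 = {2, 3, 7, 11}  B2 = {3, 7, 8, 11}  B3 = {7, 8, 9, 11}  B4 = {1, 7, 8, 9}  B5 = {1, 5, 8, 9}  B6 = {1, 4, 5, 9}  B7 = {1, 4, 5, 6}  B8 = {4, 5, 6, 12}  B9 = {4, 6, 10, 12}
Tree: B1–B2, B2–B3, B3–B4, B4–B5, B5–B6, B6–B7, B7–B8, B8–B9
Every bag has size at most 4, so the width is 4 − 1 = 3 and tw(G) ≤ 3. For the lower bound: the 4 vertex sets {2,3,11}, {7}, {8}, {1,4,5,9} are disjoint, each induces a connected subgraph, and every pair is joined by at least one edge of G. Contracting each set to a single vertex therefore yields K_{4} as a minor, and since treewidth is minor-monotone, tw(G) ≥ tw(K_{4}) = 3. Hence tw(G) = 3 exactly.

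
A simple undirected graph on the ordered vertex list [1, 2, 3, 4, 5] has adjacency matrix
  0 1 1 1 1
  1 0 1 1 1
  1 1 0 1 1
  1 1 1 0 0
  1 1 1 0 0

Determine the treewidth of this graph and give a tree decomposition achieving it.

Treewidth 3.
One such decomposition:
Bags: B1 = {1, 2, 3, 5}  B2 = {1, 2, 3, 4}
Tree: B1–B2

The largest bag has 4 vertices, giving width 3; this decomposition certifies tw(G) ≤ 3. Conversely, {1, 2, 3, 4} is a clique of size 4, and the vertices of any clique must share a bag in every tree decomposition; so some bag has ≥ 4 vertices and tw(G) ≥ 3. Hence tw(G) = 3 exactly.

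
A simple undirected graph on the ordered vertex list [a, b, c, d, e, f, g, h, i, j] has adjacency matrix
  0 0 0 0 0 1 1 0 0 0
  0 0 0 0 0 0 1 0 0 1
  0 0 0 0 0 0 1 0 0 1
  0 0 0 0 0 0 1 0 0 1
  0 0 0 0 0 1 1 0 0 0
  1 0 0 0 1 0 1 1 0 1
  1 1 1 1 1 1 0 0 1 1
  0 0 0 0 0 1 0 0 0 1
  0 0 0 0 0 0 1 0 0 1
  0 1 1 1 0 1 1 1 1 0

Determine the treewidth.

2

A width-2 tree decomposition is:
Bags: B1 = {e, f, g}  B2 = {f, g, j}  B3 = {b, g, j}  B4 = {a, f, g}  B5 = {f, h, j}  B6 = {d, g, j}  B7 = {c, g, j}  B8 = {g, i, j}
Tree: B1–B2, B2–B3, B2–B4, B2–B5, B3–B6, B6–B7, B7–B8
Every bag has size at most 3, so the width is 3 − 1 = 2 and tw(G) ≤ 2. Conversely, {d, g, j} is a clique of size 3, and the vertices of any clique must share a bag in every tree decomposition; so some bag has ≥ 3 vertices and tw(G) ≥ 2. Therefore the treewidth is 2.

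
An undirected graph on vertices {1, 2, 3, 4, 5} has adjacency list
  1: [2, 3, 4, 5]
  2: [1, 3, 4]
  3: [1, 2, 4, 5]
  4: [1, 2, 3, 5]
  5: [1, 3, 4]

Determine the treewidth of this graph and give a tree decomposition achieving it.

Every bag has size at most 4, so the width is 4 − 1 = 3 and tw(G) ≤ 3. For the lower bound, the 4 vertices {1, 2, 3, 4} are pairwise adjacent, and any tree decomposition puts a clique entirely inside one bag — forcing width ≥ 3. The upper and lower bounds meet at 3, so that is the treewidth.

Treewidth 3.
Bags: B1 = {1, 2, 3, 4}  B2 = {1, 3, 4, 5}
Tree: B1–B2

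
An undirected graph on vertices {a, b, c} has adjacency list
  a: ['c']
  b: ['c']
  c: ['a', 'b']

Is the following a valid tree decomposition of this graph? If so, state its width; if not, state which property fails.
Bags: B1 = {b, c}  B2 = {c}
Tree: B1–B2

A tree decomposition must satisfy three properties: every vertex lies in some bag; for every edge, both endpoints lie together in some bag; and for every vertex, the bags containing it form a connected subtree. Here vertex a appears in no bag, so the decomposition is invalid.

No — vertex a appears in no bag.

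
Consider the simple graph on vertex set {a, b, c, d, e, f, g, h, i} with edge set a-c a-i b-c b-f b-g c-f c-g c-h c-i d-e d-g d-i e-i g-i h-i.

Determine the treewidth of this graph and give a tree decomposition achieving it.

Treewidth 2.
One such decomposition:
Bags: B1 = {d, g, i}  B2 = {c, g, i}  B3 = {b, c, g}  B4 = {b, c, f}  B5 = {c, h, i}  B6 = {a, c, i}  B7 = {d, e, i}
Tree: B1–B2, B2–B3, B3–B4, B2–B5, B2–B6, B1–B7

Every bag has size at most 3, so the width is 3 − 1 = 2 and tw(G) ≤ 2. Conversely, {b, c, f} is a clique of size 3, and the vertices of any clique must share a bag in every tree decomposition; so some bag has ≥ 3 vertices and tw(G) ≥ 2. Hence tw(G) = 2 exactly.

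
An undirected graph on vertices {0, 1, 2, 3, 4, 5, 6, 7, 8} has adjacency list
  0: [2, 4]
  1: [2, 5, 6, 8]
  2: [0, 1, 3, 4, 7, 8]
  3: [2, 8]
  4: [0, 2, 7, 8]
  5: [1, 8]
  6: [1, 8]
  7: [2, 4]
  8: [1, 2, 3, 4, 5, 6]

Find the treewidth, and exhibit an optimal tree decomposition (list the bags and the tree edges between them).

Treewidth 2.
One optimal decomposition is:
Bags: B1 = {1, 2, 8}  B2 = {1, 5, 8}  B3 = {2, 4, 8}  B4 = {2, 4, 7}  B5 = {2, 3, 8}  B6 = {1, 6, 8}  B7 = {0, 2, 4}
Tree: B1–B2, B1–B3, B3–B4, B3–B5, B1–B6, B4–B7

Every bag has size at most 3, so the width is 3 − 1 = 2 and tw(G) ≤ 2. On the other hand G contains the 3-clique {1, 2, 8}. A clique must lie in a single bag of any decomposition, so no decomposition can have width below 2. Combining the bounds, tw(G) = 2.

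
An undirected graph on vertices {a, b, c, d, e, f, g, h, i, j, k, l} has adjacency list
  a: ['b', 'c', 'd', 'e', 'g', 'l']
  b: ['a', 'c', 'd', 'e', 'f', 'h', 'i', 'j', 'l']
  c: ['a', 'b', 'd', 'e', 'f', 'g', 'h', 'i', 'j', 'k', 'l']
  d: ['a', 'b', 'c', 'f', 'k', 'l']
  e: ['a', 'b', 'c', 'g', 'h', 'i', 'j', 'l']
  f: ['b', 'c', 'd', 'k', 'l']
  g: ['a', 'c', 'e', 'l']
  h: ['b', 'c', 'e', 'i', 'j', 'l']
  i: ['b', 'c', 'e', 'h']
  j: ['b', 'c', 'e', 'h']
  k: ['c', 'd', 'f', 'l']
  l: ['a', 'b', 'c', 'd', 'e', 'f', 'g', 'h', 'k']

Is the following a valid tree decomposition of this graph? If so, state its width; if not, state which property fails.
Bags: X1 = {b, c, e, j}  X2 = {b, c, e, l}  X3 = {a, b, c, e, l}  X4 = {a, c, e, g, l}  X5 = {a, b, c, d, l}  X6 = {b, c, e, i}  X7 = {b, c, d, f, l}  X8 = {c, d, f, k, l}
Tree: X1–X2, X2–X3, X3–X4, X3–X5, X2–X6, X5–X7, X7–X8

A tree decomposition must satisfy three properties: every vertex lies in some bag; for every edge, both endpoints lie together in some bag; and for every vertex, the bags containing it form a connected subtree. Here vertex h appears in no bag, so the decomposition is invalid.

No — vertex h appears in no bag.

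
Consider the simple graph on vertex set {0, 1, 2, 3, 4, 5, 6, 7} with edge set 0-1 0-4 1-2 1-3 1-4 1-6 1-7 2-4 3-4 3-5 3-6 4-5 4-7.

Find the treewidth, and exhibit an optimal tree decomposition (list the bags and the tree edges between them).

Every bag has size at most 3, so the width is 3 − 1 = 2 and tw(G) ≤ 2. For the lower bound, the 3 vertices {0, 1, 4} are pairwise adjacent, and any tree decomposition puts a clique entirely inside one bag — forcing width ≥ 2. Combining the bounds, tw(G) = 2.

Treewidth 2.
One optimal decomposition is:
Bags: B1 = {1, 4, 7}  B2 = {1, 3, 4}  B3 = {3, 4, 5}  B4 = {1, 3, 6}  B5 = {0, 1, 4}  B6 = {1, 2, 4}
Tree: B1–B2, B2–B3, B2–B4, B2–B5, B1–B6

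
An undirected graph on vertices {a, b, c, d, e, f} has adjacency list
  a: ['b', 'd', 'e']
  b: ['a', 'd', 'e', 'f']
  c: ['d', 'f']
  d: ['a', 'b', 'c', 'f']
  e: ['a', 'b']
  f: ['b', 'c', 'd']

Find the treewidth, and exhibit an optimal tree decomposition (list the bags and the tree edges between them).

Treewidth 2.
One optimal decomposition is:
Bags: B1 = {b, d, f}  B2 = {a, b, d}  B3 = {a, b, e}  B4 = {c, d, f}
Tree: B1–B2, B2–B3, B1–B4

The largest bag has 3 vertices, giving width 2; this decomposition certifies tw(G) ≤ 2. On the other hand G contains the 3-clique {a, b, d}. A clique must lie in a single bag of any decomposition, so no decomposition can have width below 2. Therefore the treewidth is 2.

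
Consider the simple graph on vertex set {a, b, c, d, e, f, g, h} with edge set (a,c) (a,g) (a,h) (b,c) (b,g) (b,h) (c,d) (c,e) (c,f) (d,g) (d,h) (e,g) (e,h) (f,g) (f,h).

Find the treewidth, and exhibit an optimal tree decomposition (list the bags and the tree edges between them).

Treewidth 3.
One such decomposition:
Bags: B1 = {b, c, g, h}  B2 = {c, f, g, h}  B3 = {c, d, g, h}  B4 = {c, e, g, h}  B5 = {a, c, g, h}
Tree: B1–B2, B2–B3, B3–B4, B4–B5

Every bag has size at most 4, so the width is 4 − 1 = 3 and tw(G) ≤ 3. For the lower bound: the 4 vertex sets {b,c}, {f,h}, {g}, {d} are disjoint, each induces a connected subgraph, and every pair is joined by at least one edge of G. Contracting each set to a single vertex therefore yields K_{4} as a minor, and since treewidth is minor-monotone, tw(G) ≥ tw(K_{4}) = 3. Combining the bounds, tw(G) = 3.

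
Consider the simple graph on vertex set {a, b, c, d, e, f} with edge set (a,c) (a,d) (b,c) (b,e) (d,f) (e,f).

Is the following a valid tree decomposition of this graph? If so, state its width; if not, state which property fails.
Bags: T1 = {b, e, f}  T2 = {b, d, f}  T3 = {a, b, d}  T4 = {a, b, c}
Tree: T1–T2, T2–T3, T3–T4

Every vertex of G appears in some bag (union = {a, b, c, d, e, f}); every edge is covered by a bag; and for each vertex v the set of bags containing v is connected in the bag tree. The decomposition is therefore valid. The largest bag has 3 vertices, so the width is 2.

Yes; width 2.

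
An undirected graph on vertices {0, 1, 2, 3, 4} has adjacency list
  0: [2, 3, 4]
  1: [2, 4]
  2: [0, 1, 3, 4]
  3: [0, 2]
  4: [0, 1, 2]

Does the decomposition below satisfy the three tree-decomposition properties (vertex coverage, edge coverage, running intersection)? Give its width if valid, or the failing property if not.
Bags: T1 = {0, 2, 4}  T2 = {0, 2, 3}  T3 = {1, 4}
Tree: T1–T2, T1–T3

A tree decomposition must satisfy three properties: every vertex lies in some bag; for every edge, both endpoints lie together in some bag; and for every vertex, the bags containing it form a connected subtree. Here edge (2,1) lies in no bag, so the decomposition is invalid.

No — edge (2,1) lies in no bag.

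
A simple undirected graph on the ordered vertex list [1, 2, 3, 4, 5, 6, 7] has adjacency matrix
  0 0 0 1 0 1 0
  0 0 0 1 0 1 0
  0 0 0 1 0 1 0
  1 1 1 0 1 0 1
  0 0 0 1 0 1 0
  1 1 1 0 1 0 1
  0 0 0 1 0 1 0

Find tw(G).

A width-2 tree decomposition is:
Bags: B1 = {2, 4, 6}  B2 = {1, 4, 6}  B3 = {4, 6, 7}  B4 = {4, 5, 6}  B5 = {3, 4, 6}
Tree: B1–B2, B2–B3, B3–B4, B4–B5
The largest bag has 3 vertices, giving width 2; this decomposition certifies tw(G) ≤ 2. For the lower bound, G contains the cycle 6–2–4–1–6, so G is not a forest; only forests have treewidth ≤ 1, hence tw(G) ≥ 2. The upper and lower bounds meet at 2, so that is the treewidth.

2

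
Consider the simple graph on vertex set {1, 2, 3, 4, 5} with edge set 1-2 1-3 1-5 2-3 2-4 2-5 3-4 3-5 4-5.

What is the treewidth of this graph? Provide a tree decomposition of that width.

Treewidth 3.
One optimal decomposition is:
Bags: B1 = {2, 3, 4, 5}  B2 = {1, 2, 3, 5}
Tree: B1–B2

The largest bag has 4 vertices, giving width 3; this decomposition certifies tw(G) ≤ 3. On the other hand G contains the 4-clique {1, 2, 3, 5}. A clique must lie in a single bag of any decomposition, so no decomposition can have width below 3. The upper and lower bounds meet at 3, so that is the treewidth.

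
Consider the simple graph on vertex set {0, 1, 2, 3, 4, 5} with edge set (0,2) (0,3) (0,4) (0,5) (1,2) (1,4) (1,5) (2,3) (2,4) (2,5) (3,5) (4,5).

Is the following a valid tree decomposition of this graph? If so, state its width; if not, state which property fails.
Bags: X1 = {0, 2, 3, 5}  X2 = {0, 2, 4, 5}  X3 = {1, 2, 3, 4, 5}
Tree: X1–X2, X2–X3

No — bags containing vertex 3 are not connected in the tree.

A tree decomposition must satisfy three properties: every vertex lies in some bag; for every edge, both endpoints lie together in some bag; and for every vertex, the bags containing it form a connected subtree. Here bags containing vertex 3 are not connected in the tree, so the decomposition is invalid.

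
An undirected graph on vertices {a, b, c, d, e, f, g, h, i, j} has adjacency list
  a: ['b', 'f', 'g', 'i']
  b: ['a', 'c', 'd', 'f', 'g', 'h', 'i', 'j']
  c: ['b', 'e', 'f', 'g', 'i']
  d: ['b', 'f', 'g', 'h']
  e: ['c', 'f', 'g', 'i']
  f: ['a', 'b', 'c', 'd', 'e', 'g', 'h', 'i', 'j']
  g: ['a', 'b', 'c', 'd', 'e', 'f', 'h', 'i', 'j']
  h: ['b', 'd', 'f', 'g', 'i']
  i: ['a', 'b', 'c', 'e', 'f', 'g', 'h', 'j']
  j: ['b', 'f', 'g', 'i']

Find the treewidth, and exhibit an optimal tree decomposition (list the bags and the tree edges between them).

The largest bag has 5 vertices, giving width 4; this decomposition certifies tw(G) ≤ 4. On the other hand G contains the 5-clique {c, e, f, g, i}. A clique must lie in a single bag of any decomposition, so no decomposition can have width below 4. The upper and lower bounds meet at 4, so that is the treewidth.

Treewidth 4.
Bags: B1 = {b, f, g, i, j}  B2 = {b, c, f, g, i}  B3 = {b, f, g, h, i}  B4 = {c, e, f, g, i}  B5 = {a, b, f, g, i}  B6 = {b, d, f, g, h}
Tree: B1–B2, B2–B3, B2–B4, B3–B5, B3–B6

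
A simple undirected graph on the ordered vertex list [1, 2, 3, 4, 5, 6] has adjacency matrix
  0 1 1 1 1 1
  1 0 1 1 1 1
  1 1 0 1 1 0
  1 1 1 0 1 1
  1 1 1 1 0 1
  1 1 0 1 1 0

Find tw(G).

4

A width-4 tree decomposition is:
Bags: B1 = {1, 2, 3, 4, 5}  B2 = {1, 2, 4, 5, 6}
Tree: B1–B2
Every bag has size at most 5, so the width is 5 − 1 = 4 and tw(G) ≤ 4. Conversely, {1, 2, 3, 4, 5} is a clique of size 5, and the vertices of any clique must share a bag in every tree decomposition; so some bag has ≥ 5 vertices and tw(G) ≥ 4. The upper and lower bounds meet at 4, so that is the treewidth.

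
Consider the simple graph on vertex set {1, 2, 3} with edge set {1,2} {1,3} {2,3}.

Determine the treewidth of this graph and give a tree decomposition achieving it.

Treewidth 2.
One such decomposition:
Bags: B1 = {1, 2, 3}
Tree: (single bag)

A single bag containing all 3 vertices is trivially a valid decomposition of width 2. Conversely, {1, 2, 3} is a clique of size 3, and the vertices of any clique must share a bag in every tree decomposition; so some bag has ≥ 3 vertices and tw(G) ≥ 2. Combining the bounds, tw(G) = 2.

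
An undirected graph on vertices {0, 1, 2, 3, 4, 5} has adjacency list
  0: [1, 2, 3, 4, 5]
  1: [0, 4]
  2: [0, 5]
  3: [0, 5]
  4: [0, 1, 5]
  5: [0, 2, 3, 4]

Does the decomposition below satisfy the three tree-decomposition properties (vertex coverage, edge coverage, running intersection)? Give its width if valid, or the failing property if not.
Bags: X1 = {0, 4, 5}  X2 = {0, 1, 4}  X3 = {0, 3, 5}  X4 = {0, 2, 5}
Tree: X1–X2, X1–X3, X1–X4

Yes; width 2.

Vertex coverage: the bags together contain {0, 1, 2, 3, 4, 5}, the full vertex set. Edge coverage: each edge of G has both endpoints in at least one bag. Running intersection: for every vertex, the bags containing it form a connected subtree. All three properties hold, so this is a valid tree decomposition of width max|bag| − 1 = 2, and hence tw(G) ≤ 2.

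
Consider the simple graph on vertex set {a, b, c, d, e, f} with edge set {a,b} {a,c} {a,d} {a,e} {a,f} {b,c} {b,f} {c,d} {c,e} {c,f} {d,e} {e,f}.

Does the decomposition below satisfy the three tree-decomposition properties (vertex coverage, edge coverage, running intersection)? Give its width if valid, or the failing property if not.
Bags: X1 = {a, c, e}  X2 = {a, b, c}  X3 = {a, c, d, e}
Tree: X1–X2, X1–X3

A tree decomposition must satisfy three properties: every vertex lies in some bag; for every edge, both endpoints lie together in some bag; and for every vertex, the bags containing it form a connected subtree. Here vertex f appears in no bag, so the decomposition is invalid.

No — vertex f appears in no bag.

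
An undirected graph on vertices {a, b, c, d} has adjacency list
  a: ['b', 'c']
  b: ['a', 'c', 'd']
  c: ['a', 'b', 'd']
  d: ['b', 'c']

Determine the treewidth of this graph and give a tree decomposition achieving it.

Treewidth 2.
Bags: B1 = {a, b, c}  B2 = {b, c, d}
Tree: B1–B2

The largest bag has 3 vertices, giving width 2; this decomposition certifies tw(G) ≤ 2. On the other hand G contains the 3-clique {b, c, d}. A clique must lie in a single bag of any decomposition, so no decomposition can have width below 2. Combining the bounds, tw(G) = 2.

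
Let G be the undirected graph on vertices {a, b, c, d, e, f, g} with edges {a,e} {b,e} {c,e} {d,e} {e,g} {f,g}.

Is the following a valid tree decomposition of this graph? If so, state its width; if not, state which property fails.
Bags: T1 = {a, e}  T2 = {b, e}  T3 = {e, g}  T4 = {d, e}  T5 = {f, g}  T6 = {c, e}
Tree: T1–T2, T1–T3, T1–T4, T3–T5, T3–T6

Checking the three conditions: (i) the bags cover all of {a, b, c, d, e, f, g}; (ii) for each edge, some bag contains both endpoints; (iii) the bags containing any fixed vertex form a subtree. All hold, so the decomposition is valid with width 2 − 1 = 1.

Yes; width 1.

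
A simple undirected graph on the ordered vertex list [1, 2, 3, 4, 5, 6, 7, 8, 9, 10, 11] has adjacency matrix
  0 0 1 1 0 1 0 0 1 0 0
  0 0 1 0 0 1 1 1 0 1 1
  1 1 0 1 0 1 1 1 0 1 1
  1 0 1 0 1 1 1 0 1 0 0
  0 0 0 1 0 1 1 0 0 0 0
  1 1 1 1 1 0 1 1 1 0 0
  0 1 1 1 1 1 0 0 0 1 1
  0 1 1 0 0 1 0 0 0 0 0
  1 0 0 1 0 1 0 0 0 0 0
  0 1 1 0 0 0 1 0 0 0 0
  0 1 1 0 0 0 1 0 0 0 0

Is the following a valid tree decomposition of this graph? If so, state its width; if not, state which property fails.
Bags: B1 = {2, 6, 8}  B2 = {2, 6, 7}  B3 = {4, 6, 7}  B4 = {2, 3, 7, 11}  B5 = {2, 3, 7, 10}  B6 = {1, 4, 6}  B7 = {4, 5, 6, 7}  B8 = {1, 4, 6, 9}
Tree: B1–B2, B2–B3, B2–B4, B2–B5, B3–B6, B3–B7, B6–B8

A tree decomposition must satisfy three properties: every vertex lies in some bag; for every edge, both endpoints lie together in some bag; and for every vertex, the bags containing it form a connected subtree. Here edge (8,3) lies in no bag, so the decomposition is invalid.

No — edge (8,3) lies in no bag.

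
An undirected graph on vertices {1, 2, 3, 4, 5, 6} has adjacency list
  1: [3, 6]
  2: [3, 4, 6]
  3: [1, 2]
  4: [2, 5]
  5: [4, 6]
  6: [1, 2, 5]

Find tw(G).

2

A width-2 tree decomposition is:
Bags: B1 = {4, 5, 6}  B2 = {2, 4, 6}  B3 = {1, 2, 6}  B4 = {1, 2, 3}
Tree: B1–B2, B2–B3, B3–B4
Each bag holds 3 vertices, so the decomposition has width 2, which upper-bounds the treewidth. Since 5–4–2–6–5 is a cycle in G, G is not acyclic. Forests are exactly the graphs of treewidth ≤ 1, so tw(G) ≥ 2. Hence tw(G) = 2 exactly.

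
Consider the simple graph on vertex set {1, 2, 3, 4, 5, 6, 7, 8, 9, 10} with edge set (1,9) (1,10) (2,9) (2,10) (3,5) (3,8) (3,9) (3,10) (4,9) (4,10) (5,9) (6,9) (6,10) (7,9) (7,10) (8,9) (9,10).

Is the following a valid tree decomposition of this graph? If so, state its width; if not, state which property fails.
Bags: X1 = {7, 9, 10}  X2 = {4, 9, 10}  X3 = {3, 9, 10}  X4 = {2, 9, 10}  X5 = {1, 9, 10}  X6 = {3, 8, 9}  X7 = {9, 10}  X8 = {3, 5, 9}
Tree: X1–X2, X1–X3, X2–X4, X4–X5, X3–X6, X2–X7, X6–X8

A tree decomposition must satisfy three properties: every vertex lies in some bag; for every edge, both endpoints lie together in some bag; and for every vertex, the bags containing it form a connected subtree. Here vertex 6 appears in no bag, so the decomposition is invalid.

No — vertex 6 appears in no bag.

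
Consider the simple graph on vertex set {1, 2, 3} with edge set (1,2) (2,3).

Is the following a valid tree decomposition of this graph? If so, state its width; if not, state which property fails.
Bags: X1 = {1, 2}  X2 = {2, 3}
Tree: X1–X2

Yes; width 1.

Every vertex of G appears in some bag (union = {1, 2, 3}); every edge is covered by a bag; and for each vertex v the set of bags containing v is connected in the bag tree. The decomposition is therefore valid. The largest bag has 2 vertices, so the width is 1.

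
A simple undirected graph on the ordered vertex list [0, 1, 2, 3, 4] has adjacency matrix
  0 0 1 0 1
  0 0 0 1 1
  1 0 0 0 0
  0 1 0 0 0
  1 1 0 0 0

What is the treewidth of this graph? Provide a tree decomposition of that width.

Treewidth 1.
Bags: B1 = {0, 2}  B2 = {0, 4}  B3 = {1, 4}  B4 = {1, 3}
Tree: B1–B2, B2–B3, B3–B4

Every bag has size at most 2, so the width is 2 − 1 = 1 and tw(G) ≤ 1. Since G has at least one edge (e.g. 2–0), it is not an edgeless graph, so tw(G) ≥ 1. Therefore the treewidth is 1.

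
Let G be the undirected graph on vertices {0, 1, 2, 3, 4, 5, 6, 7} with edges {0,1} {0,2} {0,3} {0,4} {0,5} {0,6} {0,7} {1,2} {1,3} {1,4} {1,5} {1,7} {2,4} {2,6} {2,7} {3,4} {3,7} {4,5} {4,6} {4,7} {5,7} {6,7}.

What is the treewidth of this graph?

A width-4 tree decomposition is:
Bags: B1 = {0, 1, 2, 4, 7}  B2 = {0, 1, 3, 4, 7}  B3 = {0, 1, 4, 5, 7}  B4 = {0, 2, 4, 6, 7}
Tree: B1–B2, B2–B3, B1–B4
The largest bag has 5 vertices, giving width 4; this decomposition certifies tw(G) ≤ 4. Conversely, {0, 1, 2, 4, 7} is a clique of size 5, and the vertices of any clique must share a bag in every tree decomposition; so some bag has ≥ 5 vertices and tw(G) ≥ 4. Therefore the treewidth is 4.

4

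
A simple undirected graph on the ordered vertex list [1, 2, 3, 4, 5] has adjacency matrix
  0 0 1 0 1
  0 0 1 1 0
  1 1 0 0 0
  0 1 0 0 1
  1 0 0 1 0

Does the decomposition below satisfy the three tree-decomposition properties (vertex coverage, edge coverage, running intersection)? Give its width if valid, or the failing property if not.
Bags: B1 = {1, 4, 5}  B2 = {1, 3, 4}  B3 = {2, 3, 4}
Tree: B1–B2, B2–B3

Yes; width 2.

Checking the three conditions: (i) the bags cover all of {1, 2, 3, 4, 5}; (ii) for each edge, some bag contains both endpoints; (iii) the bags containing any fixed vertex form a subtree. All hold, so the decomposition is valid with width 3 − 1 = 2.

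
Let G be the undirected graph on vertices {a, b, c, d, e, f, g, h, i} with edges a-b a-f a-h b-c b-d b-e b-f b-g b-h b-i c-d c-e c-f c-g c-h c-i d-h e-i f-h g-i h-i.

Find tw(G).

3

A width-3 tree decomposition is:
Bags: B1 = {b, c, d, h}  B2 = {b, c, h, i}  B3 = {b, c, f, h}  B4 = {b, c, g, i}  B5 = {a, b, f, h}  B6 = {b, c, e, i}
Tree: B1–B2, B1–B3, B2–B4, B3–B5, B2–B6
Every bag has size at most 4, so the width is 4 − 1 = 3 and tw(G) ≤ 3. Conversely, {b, c, g, i} is a clique of size 4, and the vertices of any clique must share a bag in every tree decomposition; so some bag has ≥ 4 vertices and tw(G) ≥ 3. Therefore the treewidth is 3.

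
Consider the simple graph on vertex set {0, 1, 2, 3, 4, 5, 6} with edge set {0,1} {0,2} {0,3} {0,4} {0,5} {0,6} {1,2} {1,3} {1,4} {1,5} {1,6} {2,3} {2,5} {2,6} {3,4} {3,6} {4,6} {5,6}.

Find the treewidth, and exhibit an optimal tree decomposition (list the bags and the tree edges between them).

The largest bag has 5 vertices, giving width 4; this decomposition certifies tw(G) ≤ 4. On the other hand G contains the 5-clique {0, 1, 2, 3, 6}. A clique must lie in a single bag of any decomposition, so no decomposition can have width below 4. Hence tw(G) = 4 exactly.

Treewidth 4.
Bags: B1 = {0, 1, 2, 3, 6}  B2 = {0, 1, 2, 5, 6}  B3 = {0, 1, 3, 4, 6}
Tree: B1–B2, B1–B3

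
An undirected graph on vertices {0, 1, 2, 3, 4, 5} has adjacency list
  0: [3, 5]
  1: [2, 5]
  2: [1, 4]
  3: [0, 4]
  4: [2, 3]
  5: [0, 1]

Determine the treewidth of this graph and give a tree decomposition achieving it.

Treewidth 2.
One optimal decomposition is:
Bags: B1 = {0, 3, 4}  B2 = {0, 2, 4}  B3 = {0, 1, 2}  B4 = {0, 1, 5}
Tree: B1–B2, B2–B3, B3–B4

The largest bag has 3 vertices, giving width 2; this decomposition certifies tw(G) ≤ 2. The edges 0–3–4–2–1–5–0 form a cycle, so G is not a tree and its treewidth is at least 2. Combining the bounds, tw(G) = 2.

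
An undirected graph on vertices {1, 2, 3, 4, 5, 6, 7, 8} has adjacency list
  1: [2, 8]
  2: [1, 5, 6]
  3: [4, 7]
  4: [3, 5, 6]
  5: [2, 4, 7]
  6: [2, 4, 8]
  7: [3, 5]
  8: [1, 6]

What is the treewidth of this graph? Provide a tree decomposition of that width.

Every bag has size at most 3, so the width is 3 − 1 = 2 and tw(G) ≤ 2. Since 1–8–6–2–1 is a cycle in G, G is not acyclic. Forests are exactly the graphs of treewidth ≤ 1, so tw(G) ≥ 2. Hence tw(G) = 2 exactly.

Treewidth 2.
One such decomposition:
Bags: B1 = {1, 2, 8}  B2 = {2, 6, 8}  B3 = {2, 5, 6}  B4 = {4, 5, 6}  B5 = {4, 5, 7}  B6 = {3, 4, 7}
Tree: B1–B2, B2–B3, B3–B4, B4–B5, B5–B6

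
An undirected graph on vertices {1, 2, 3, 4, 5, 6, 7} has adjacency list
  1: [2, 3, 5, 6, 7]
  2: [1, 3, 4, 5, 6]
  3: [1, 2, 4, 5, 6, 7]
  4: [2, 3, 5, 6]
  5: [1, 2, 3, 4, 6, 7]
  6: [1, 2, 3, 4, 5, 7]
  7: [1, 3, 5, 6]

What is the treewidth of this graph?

4

A width-4 tree decomposition is:
Bags: B1 = {1, 2, 3, 5, 6}  B2 = {2, 3, 4, 5, 6}  B3 = {1, 3, 5, 6, 7}
Tree: B1–B2, B1–B3
Each bag holds 5 vertices, so the decomposition has width 4, which upper-bounds the treewidth. On the other hand G contains the 5-clique {1, 2, 3, 5, 6}. A clique must lie in a single bag of any decomposition, so no decomposition can have width below 4. Therefore the treewidth is 4.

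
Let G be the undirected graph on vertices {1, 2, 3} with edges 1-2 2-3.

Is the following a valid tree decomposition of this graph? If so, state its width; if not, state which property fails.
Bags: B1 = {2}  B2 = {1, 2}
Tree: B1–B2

No — vertex 3 appears in no bag.

A tree decomposition must satisfy three properties: every vertex lies in some bag; for every edge, both endpoints lie together in some bag; and for every vertex, the bags containing it form a connected subtree. Here vertex 3 appears in no bag, so the decomposition is invalid.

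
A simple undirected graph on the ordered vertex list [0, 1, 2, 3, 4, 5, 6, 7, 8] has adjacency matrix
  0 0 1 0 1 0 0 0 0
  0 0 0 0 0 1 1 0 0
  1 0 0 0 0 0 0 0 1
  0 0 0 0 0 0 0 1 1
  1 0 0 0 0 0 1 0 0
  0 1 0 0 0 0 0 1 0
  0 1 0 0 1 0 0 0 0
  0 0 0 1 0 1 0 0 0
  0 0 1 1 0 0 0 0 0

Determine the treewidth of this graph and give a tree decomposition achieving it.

Each bag holds 3 vertices, so the decomposition has width 2, which upper-bounds the treewidth. The edges 7–3–8–2–0–4–6–1–5–7 form a cycle, so G is not a tree and its treewidth is at least 2. Combining the bounds, tw(G) = 2.

Treewidth 2.
One such decomposition:
Bags: B1 = {3, 7, 8}  B2 = {2, 7, 8}  B3 = {0, 2, 7}  B4 = {0, 4, 7}  B5 = {4, 6, 7}  B6 = {1, 6, 7}  B7 = {1, 5, 7}
Tree: B1–B2, B2–B3, B3–B4, B4–B5, B5–B6, B6–B7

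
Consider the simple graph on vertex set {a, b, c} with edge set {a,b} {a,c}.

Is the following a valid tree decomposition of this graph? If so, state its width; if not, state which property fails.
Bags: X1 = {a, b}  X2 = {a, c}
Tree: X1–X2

Yes; width 1.

Checking the three conditions: (i) the bags cover all of {a, b, c}; (ii) for each edge, some bag contains both endpoints; (iii) the bags containing any fixed vertex form a subtree. All hold, so the decomposition is valid with width 2 − 1 = 1.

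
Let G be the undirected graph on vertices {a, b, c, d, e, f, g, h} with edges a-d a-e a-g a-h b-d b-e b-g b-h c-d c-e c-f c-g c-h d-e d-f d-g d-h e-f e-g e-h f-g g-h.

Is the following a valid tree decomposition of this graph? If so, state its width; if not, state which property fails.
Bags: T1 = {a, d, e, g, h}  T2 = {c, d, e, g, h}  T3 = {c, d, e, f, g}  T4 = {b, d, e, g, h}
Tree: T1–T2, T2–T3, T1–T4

Yes; width 4.

Every vertex of G appears in some bag (union = {a, b, c, d, e, f, g, h}); every edge is covered by a bag; and for each vertex v the set of bags containing v is connected in the bag tree. The decomposition is therefore valid. The largest bag has 5 vertices, so the width is 4.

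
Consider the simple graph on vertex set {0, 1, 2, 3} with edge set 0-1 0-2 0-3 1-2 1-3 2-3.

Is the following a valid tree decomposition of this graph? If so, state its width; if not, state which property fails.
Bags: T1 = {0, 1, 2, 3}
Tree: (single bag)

Vertex coverage: the bags together contain {0, 1, 2, 3}, the full vertex set. Edge coverage: each edge of G has both endpoints in at least one bag. Running intersection: for every vertex, the bags containing it form a connected subtree. All three properties hold, so this is a valid tree decomposition of width max|bag| − 1 = 3, and hence tw(G) ≤ 3.

Yes; width 3.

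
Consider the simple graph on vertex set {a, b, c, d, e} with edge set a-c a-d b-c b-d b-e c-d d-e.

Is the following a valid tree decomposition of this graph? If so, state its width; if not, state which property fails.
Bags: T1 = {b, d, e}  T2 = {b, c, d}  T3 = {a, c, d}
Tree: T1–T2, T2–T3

Yes; width 2.

Vertex coverage: the bags together contain {a, b, c, d, e}, the full vertex set. Edge coverage: each edge of G has both endpoints in at least one bag. Running intersection: for every vertex, the bags containing it form a connected subtree. All three properties hold, so this is a valid tree decomposition of width max|bag| − 1 = 2, and hence tw(G) ≤ 2.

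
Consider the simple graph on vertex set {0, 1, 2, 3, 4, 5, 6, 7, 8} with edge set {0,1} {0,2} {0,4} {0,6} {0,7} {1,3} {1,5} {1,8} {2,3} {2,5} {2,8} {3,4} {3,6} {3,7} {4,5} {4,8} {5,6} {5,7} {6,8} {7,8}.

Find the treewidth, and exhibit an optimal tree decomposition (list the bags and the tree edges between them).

The largest bag has 5 vertices, giving width 4; this decomposition certifies tw(G) ≤ 4. For the lower bound: the 5 vertex sets {3,4}, {7,8}, {5,6}, {0}, {1} are disjoint, each induces a connected subgraph, and every pair is joined by at least one edge of G. Contracting each set to a single vertex therefore yields K_{5} as a minor, and since treewidth is minor-monotone, tw(G) ≥ tw(K_{5}) = 4. The upper and lower bounds meet at 4, so that is the treewidth.

Treewidth 4.
Bags: B1 = {0, 3, 4, 5, 8}  B2 = {0, 3, 5, 7, 8}  B3 = {0, 3, 5, 6, 8}  B4 = {0, 1, 3, 5, 8}  B5 = {0, 2, 3, 5, 8}
Tree: B1–B2, B2–B3, B3–B4, B4–B5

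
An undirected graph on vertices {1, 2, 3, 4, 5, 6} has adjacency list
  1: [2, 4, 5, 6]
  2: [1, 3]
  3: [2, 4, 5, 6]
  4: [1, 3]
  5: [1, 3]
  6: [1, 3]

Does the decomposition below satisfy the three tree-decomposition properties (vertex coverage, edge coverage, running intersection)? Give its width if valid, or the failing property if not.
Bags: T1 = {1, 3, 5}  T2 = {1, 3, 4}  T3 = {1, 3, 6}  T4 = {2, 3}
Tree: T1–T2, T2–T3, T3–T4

A tree decomposition must satisfy three properties: every vertex lies in some bag; for every edge, both endpoints lie together in some bag; and for every vertex, the bags containing it form a connected subtree. Here edge (1,2) lies in no bag, so the decomposition is invalid.

No — edge (1,2) lies in no bag.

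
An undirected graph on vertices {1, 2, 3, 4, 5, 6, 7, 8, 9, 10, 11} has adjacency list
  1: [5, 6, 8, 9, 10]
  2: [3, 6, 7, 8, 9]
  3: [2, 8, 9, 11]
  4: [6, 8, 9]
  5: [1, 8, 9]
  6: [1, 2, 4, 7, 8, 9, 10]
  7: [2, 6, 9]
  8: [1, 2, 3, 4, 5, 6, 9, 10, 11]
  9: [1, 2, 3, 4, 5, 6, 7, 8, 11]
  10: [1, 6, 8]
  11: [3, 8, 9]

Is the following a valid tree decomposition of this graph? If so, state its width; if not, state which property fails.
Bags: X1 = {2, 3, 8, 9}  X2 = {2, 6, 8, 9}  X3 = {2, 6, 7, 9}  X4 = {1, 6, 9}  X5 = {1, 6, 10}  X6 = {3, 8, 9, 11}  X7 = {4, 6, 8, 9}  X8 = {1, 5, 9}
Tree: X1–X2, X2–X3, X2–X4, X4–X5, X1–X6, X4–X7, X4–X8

A tree decomposition must satisfy three properties: every vertex lies in some bag; for every edge, both endpoints lie together in some bag; and for every vertex, the bags containing it form a connected subtree. Here edge (8,1) lies in no bag, so the decomposition is invalid.

No — edge (8,1) lies in no bag.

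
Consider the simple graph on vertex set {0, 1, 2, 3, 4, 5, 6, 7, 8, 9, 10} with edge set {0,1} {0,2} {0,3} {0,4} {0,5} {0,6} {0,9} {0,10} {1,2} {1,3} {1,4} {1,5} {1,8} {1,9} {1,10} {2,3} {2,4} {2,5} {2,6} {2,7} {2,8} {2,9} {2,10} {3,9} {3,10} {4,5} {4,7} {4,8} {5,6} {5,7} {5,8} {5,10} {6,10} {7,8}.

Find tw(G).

4

A width-4 tree decomposition is:
Bags: B1 = {0, 1, 2, 5, 10}  B2 = {0, 1, 2, 4, 5}  B3 = {0, 1, 2, 3, 10}  B4 = {0, 2, 5, 6, 10}  B5 = {1, 2, 4, 5, 8}  B6 = {2, 4, 5, 7, 8}  B7 = {0, 1, 2, 3, 9}
Tree: B1–B2, B1–B3, B1–B4, B2–B5, B5–B6, B3–B7
Every bag has size at most 5, so the width is 5 − 1 = 4 and tw(G) ≤ 4. On the other hand G contains the 5-clique {0, 1, 2, 3, 9}. A clique must lie in a single bag of any decomposition, so no decomposition can have width below 4. The upper and lower bounds meet at 4, so that is the treewidth.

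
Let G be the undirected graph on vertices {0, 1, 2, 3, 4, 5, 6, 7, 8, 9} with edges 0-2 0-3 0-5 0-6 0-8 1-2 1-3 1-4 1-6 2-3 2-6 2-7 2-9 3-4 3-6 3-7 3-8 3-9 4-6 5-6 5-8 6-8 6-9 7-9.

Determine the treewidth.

A width-3 tree decomposition is:
Bags: B1 = {0, 2, 3, 6}  B2 = {1, 2, 3, 6}  B3 = {0, 3, 6, 8}  B4 = {2, 3, 6, 9}  B5 = {0, 5, 6, 8}  B6 = {1, 3, 4, 6}  B7 = {2, 3, 7, 9}
Tree: B1–B2, B1–B3, B2–B4, B3–B5, B2–B6, B4–B7
The largest bag has 4 vertices, giving width 3; this decomposition certifies tw(G) ≤ 3. On the other hand G contains the 4-clique {0, 3, 6, 8}. A clique must lie in a single bag of any decomposition, so no decomposition can have width below 3. The upper and lower bounds meet at 3, so that is the treewidth.

3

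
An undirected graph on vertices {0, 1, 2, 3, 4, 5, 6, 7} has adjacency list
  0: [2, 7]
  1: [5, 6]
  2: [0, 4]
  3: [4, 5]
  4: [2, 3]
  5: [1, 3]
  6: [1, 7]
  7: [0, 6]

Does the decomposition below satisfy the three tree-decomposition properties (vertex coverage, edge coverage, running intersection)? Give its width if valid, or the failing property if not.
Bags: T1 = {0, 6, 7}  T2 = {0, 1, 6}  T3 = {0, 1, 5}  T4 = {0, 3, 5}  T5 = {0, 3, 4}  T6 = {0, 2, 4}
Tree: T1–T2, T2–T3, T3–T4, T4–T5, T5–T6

Checking the three conditions: (i) the bags cover all of {0, 1, 2, 3, 4, 5, 6, 7}; (ii) for each edge, some bag contains both endpoints; (iii) the bags containing any fixed vertex form a subtree. All hold, so the decomposition is valid with width 3 − 1 = 2.

Yes; width 2.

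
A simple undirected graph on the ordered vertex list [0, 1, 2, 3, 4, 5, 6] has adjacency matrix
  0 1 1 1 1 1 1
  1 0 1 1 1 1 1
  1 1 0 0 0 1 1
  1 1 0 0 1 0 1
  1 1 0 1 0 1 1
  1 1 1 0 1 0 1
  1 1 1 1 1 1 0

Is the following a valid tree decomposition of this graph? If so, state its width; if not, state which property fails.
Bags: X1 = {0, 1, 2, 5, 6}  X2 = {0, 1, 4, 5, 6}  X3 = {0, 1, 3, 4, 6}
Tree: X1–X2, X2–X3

Yes; width 4.

Checking the three conditions: (i) the bags cover all of {0, 1, 2, 3, 4, 5, 6}; (ii) for each edge, some bag contains both endpoints; (iii) the bags containing any fixed vertex form a subtree. All hold, so the decomposition is valid with width 5 − 1 = 4.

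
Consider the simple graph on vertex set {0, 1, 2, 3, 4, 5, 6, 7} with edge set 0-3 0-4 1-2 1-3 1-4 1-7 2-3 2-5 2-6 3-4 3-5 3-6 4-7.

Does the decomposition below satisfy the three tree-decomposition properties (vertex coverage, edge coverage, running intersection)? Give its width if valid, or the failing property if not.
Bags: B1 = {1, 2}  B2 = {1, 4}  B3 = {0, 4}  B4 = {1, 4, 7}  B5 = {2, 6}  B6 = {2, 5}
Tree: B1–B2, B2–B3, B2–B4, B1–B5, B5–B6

A tree decomposition must satisfy three properties: every vertex lies in some bag; for every edge, both endpoints lie together in some bag; and for every vertex, the bags containing it form a connected subtree. Here vertex 3 appears in no bag, so the decomposition is invalid.

No — vertex 3 appears in no bag.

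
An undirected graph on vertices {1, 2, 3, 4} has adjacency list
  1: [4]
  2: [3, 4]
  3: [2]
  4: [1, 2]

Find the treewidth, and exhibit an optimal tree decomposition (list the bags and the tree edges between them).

Treewidth 1.
One such decomposition:
Bags: B1 = {1, 4}  B2 = {2, 4}  B3 = {2, 3}
Tree: B1–B2, B2–B3

The largest bag has 2 vertices, giving width 1; this decomposition certifies tw(G) ≤ 1. G has an edge, so its treewidth is at least 1. The upper and lower bounds meet at 1, so that is the treewidth.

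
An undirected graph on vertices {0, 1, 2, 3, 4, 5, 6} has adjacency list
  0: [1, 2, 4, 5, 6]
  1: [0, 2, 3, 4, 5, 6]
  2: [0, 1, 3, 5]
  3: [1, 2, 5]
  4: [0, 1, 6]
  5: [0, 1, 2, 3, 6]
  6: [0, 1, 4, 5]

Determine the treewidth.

A width-3 tree decomposition is:
Bags: B1 = {0, 1, 5, 6}  B2 = {0, 1, 2, 5}  B3 = {0, 1, 4, 6}  B4 = {1, 2, 3, 5}
Tree: B1–B2, B1–B3, B2–B4
Every bag has size at most 4, so the width is 4 − 1 = 3 and tw(G) ≤ 3. For the lower bound, the 4 vertices {0, 1, 4, 6} are pairwise adjacent, and any tree decomposition puts a clique entirely inside one bag — forcing width ≥ 3. Hence tw(G) = 3 exactly.

3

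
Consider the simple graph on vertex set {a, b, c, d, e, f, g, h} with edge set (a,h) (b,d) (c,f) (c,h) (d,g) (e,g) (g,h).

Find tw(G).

1

A width-1 tree decomposition is:
Bags: B1 = {a, h}  B2 = {g, h}  B3 = {d, g}  B4 = {c, h}  B5 = {b, d}  B6 = {c, f}  B7 = {e, g}
Tree: B1–B2, B2–B3, B1–B4, B3–B5, B4–B6, B2–B7
Each bag holds 2 vertices, so the decomposition has width 1, which upper-bounds the treewidth. Any graph with an edge has treewidth ≥ 1, and G has the edge a–h. Therefore the treewidth is 1.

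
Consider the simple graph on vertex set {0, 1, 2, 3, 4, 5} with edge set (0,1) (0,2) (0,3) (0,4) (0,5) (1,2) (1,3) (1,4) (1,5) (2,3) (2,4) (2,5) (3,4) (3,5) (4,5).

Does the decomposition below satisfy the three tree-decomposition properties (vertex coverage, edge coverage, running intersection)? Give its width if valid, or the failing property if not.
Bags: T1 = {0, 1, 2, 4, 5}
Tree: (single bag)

No — vertex 3 appears in no bag.

A tree decomposition must satisfy three properties: every vertex lies in some bag; for every edge, both endpoints lie together in some bag; and for every vertex, the bags containing it form a connected subtree. Here vertex 3 appears in no bag, so the decomposition is invalid.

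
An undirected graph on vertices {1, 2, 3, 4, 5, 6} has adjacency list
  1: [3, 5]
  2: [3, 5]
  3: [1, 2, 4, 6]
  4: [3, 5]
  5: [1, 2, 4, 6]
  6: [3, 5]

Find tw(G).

A width-2 tree decomposition is:
Bags: B1 = {3, 4, 5}  B2 = {2, 3, 5}  B3 = {3, 5, 6}  B4 = {1, 3, 5}
Tree: B1–B2, B2–B3, B3–B4
Every bag has size at most 3, so the width is 3 − 1 = 2 and tw(G) ≤ 2. Since 5–4–3–2–5 is a cycle in G, G is not acyclic. Forests are exactly the graphs of treewidth ≤ 1, so tw(G) ≥ 2. Combining the bounds, tw(G) = 2.

2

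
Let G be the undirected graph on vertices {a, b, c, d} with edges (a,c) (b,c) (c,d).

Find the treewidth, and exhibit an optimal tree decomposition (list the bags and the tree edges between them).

Treewidth 1.
One optimal decomposition is:
Bags: B1 = {a, c}  B2 = {b, c}  B3 = {c, d}
Tree: B1–B2, B1–B3

Each bag holds 2 vertices, so the decomposition has width 1, which upper-bounds the treewidth. G has an edge, so its treewidth is at least 1. Therefore the treewidth is 1.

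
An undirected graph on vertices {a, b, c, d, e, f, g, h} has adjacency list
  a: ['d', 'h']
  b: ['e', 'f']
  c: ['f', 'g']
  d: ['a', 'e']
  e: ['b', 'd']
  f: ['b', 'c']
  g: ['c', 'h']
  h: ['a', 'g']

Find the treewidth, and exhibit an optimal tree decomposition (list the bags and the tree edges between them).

Treewidth 2.
One such decomposition:
Bags: B1 = {b, c, f}  B2 = {b, c, e}  B3 = {c, d, e}  B4 = {a, c, d}  B5 = {a, c, h}  B6 = {c, g, h}
Tree: B1–B2, B2–B3, B3–B4, B4–B5, B5–B6

Every bag has size at most 3, so the width is 3 − 1 = 2 and tw(G) ≤ 2. For the lower bound, G contains the cycle c–f–b–e–d–a–h–g–c, so G is not a forest; only forests have treewidth ≤ 1, hence tw(G) ≥ 2. Combining the bounds, tw(G) = 2.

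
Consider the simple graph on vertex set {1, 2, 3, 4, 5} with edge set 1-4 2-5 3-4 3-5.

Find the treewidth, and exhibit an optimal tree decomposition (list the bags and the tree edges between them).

Each bag holds 2 vertices, so the decomposition has width 1, which upper-bounds the treewidth. Since G has at least one edge (e.g. 2–5), it is not an edgeless graph, so tw(G) ≥ 1. Hence tw(G) = 1 exactly.

Treewidth 1.
One optimal decomposition is:
Bags: B1 = {2, 5}  B2 = {3, 5}  B3 = {3, 4}  B4 = {1, 4}
Tree: B1–B2, B2–B3, B3–B4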